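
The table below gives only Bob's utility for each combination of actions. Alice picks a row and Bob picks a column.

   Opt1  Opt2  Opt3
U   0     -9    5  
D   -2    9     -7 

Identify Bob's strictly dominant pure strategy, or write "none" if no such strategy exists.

Opt1 fails to dominate Opt2 at D (-2<9).
Opt2 fails to dominate Opt1 at U (-9<0).
Opt3 fails to dominate Opt1 at D (-7<-2).
No single strategy dominates all the others.

none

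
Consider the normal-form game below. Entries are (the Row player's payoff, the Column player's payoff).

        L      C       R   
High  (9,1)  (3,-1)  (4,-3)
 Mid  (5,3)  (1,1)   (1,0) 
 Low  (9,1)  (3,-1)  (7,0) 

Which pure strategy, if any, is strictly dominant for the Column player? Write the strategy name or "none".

L

L vs C: High: 1>-1, Mid: 3>1, Low: 1>-1.
L vs R: High: 1>-3, Mid: 3>0, Low: 1>0.
L strictly beats every other strategy against every opponent action, so it is strictly dominant.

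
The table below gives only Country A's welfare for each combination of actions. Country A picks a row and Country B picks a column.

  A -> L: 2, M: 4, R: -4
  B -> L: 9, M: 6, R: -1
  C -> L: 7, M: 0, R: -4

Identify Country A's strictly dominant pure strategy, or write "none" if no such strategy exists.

B

B vs A: L: 9>2, M: 6>4, R: -1>-4.
B vs C: L: 9>7, M: 6>0, R: -1>-4.
B strictly beats every other strategy against every opponent action, so it is strictly dominant.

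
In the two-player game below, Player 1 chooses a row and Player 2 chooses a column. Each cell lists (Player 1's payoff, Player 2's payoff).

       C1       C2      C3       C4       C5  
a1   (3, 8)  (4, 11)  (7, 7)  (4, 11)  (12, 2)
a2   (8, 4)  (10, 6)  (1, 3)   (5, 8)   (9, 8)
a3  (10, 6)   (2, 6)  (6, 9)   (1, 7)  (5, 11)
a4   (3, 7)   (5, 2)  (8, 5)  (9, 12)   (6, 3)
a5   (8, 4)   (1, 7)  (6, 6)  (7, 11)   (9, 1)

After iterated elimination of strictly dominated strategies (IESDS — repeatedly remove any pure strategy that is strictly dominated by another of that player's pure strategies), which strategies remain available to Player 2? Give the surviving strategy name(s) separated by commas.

C2, C4, C5

Column C1 is eliminated: C4 beats it against every remaining row (a1: 11>8, a2: 8>4, a3: 7>6, a4: 12>7, a5: 11>4).
Row a3 is eliminated: a1 beats it against every remaining column (C2: 4>2, C3: 7>6, C4: 4>1, C5: 12>5).
For Player 2, C4 strictly dominates C3 on the remaining rows (a1: 11>7, a2: 8>3, a4: 12>5, a5: 11>6); eliminate C3.
Among the remaining strategies, none is strictly dominated by another pure strategy of the same player, so the elimination stops.
Surviving strategies — Player 1: {a1, a2, a4, a5}; Player 2: {C2, C4, C5}.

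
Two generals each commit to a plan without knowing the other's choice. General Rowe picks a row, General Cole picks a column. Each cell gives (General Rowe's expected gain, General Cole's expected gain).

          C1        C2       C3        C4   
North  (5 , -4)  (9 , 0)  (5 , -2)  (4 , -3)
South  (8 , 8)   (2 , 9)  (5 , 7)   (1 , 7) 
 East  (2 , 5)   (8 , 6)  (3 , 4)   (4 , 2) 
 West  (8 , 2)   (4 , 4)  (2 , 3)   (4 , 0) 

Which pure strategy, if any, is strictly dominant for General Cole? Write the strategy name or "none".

C2

C2 vs C1: North: 0>-4, South: 9>8, East: 6>5, West: 4>2.
C2 vs C3: North: 0>-2, South: 9>7, East: 6>4, West: 4>3.
C2 vs C4: North: 0>-3, South: 9>7, East: 6>2, West: 4>0.
C2 strictly beats every other strategy against every opponent action, so it is strictly dominant.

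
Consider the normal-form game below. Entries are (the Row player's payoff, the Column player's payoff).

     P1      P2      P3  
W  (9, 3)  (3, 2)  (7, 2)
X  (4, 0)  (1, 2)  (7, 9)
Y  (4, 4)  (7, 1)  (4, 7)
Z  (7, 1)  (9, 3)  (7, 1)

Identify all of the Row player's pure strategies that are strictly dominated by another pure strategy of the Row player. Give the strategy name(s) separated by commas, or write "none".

W is not dominated — it holds its own against X at P1 (9>4); Y at P1 (9>4); Z at P1 (9>7).
X: no other strategy beats it everywhere (W at P3 (7=7); Y at P1 (4=4); Z at P3 (7=7)).
Y is strictly dominated by Z (P1: 7>4, P2: 9>7, P3: 7>4).
Nothing dominates Z: W at P2 (9>3); X at P1 (7>4); Y at P1 (7>4).

Y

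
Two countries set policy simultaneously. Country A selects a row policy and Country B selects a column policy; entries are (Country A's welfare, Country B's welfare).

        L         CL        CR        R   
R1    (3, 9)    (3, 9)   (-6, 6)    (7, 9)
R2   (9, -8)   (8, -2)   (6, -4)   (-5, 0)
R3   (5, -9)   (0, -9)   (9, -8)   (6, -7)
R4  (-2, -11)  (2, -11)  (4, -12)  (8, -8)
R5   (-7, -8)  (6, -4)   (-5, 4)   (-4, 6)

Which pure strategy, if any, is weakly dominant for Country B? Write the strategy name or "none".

R

R vs L: R1: 9=9, R2: 0>-8, R3: -7>-9, R4: -8>-11, R5: 6>-8.
R vs CL: R1: 9=9, R2: 0>-2, R3: -7>-9, R4: -8>-11, R5: 6>-4.
R vs CR: R1: 9>6, R2: 0>-4, R3: -7>-8, R4: -8>-12, R5: 6>4.
R is at least as good as every other strategy against every opponent action, so it is weakly dominant.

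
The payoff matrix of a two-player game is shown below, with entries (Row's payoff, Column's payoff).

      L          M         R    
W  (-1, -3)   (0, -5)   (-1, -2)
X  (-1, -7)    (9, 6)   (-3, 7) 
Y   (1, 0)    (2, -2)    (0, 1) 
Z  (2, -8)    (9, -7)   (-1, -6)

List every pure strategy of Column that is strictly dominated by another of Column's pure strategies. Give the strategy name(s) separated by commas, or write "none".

L: dominated, since R does at least as well everywhere (W: -2>-3, X: 7>-7, Y: 1>0, Z: -6>-8).
R strictly dominates M — W: -2>-5, X: 7>6, Y: 1>-2, Z: -6>-7.
Nothing dominates R: L at W (-2>-3); M at W (-2>-5).

L, M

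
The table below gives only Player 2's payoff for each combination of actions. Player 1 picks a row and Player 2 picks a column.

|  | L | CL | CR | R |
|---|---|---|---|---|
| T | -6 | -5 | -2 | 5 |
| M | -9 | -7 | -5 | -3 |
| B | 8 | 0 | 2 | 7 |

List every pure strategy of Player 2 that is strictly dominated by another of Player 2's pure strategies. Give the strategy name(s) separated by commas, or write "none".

CL, CR

Nothing dominates L: CL at B (8>0); CR at B (8>2); R at B (8>7).
CL is strictly dominated by CR (T: -2>-5, M: -5>-7, B: 2>0).
CR: dominated, since R does at least as well everywhere (T: 5>-2, M: -3>-5, B: 7>2).
R is not dominated — it holds its own against L at T (5>-6); CL at T (5>-5); CR at T (5>-2).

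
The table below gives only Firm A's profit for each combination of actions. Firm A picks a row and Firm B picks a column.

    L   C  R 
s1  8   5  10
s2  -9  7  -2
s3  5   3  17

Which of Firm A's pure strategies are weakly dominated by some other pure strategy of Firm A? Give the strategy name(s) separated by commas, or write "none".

none

Nothing dominates s1: s2 at L (8>-9); s3 at L (8>5).
Nothing dominates s2: s1 at C (7>5); s3 at C (7>3).
s3: no other strategy beats it everywhere (s1 at R (17>10); s2 at L (5>-9)).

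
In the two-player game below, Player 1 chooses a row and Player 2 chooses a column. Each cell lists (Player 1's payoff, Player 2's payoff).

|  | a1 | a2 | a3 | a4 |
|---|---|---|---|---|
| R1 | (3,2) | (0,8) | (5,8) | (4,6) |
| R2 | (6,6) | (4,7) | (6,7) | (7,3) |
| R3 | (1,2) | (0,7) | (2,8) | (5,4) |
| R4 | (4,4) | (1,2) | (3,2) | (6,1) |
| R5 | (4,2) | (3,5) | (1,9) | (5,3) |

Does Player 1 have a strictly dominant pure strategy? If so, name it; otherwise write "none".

R2 vs R1: a1: 6>3, a2: 4>0, a3: 6>5, a4: 7>4.
R2 vs R3: a1: 6>1, a2: 4>0, a3: 6>2, a4: 7>5.
R2 vs R4: a1: 6>4, a2: 4>1, a3: 6>3, a4: 7>6.
R2 vs R5: a1: 6>4, a2: 4>3, a3: 6>1, a4: 7>5.
R2 strictly beats every other strategy against every opponent action, so it is strictly dominant.

R2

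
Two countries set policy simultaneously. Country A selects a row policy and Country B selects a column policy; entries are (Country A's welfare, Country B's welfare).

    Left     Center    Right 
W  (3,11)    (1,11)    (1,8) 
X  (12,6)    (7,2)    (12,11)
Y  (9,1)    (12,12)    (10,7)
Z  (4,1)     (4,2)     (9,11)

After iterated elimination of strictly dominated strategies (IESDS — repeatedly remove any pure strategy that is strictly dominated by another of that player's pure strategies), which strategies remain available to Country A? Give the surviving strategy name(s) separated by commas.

Row W is eliminated: X beats it against every remaining column (Left: 12>3, Center: 7>1, Right: 12>1).
Row Z is eliminated: X beats it against every remaining column (Left: 12>4, Center: 7>4, Right: 12>9).
Country B's strategy Left is strictly dominated by Right (X: 11>6, Y: 7>1) and is removed.
Among the remaining strategies, none is strictly dominated by another pure strategy of the same player, so the elimination stops.
Surviving strategies — Country A: {X, Y}; Country B: {Center, Right}.

X, Y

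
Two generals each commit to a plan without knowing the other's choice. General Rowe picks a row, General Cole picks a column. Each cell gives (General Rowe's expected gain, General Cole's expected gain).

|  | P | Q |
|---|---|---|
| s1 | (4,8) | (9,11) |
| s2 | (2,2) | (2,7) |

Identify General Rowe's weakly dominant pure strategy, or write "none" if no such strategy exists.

s1 vs s2: P: 4>2, Q: 9>2.
s1 is at least as good as every other strategy against every opponent action, so it is weakly dominant.

s1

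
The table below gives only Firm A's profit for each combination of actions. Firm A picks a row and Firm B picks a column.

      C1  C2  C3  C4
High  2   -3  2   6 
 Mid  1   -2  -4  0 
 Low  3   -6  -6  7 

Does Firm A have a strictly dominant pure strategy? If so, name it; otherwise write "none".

none

High fails to dominate Mid at C2 (-3<-2).
Mid fails to dominate High at C1 (1<2).
Low fails to dominate High at C2 (-6<-3).
No single strategy dominates all the others.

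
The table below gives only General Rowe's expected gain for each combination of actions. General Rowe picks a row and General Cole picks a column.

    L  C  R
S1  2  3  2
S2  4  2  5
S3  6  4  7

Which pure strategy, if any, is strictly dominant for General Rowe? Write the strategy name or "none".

S3

S3 vs S1: L: 6>2, C: 4>3, R: 7>2.
S3 vs S2: L: 6>4, C: 4>2, R: 7>5.
S3 strictly beats every other strategy against every opponent action, so it is strictly dominant.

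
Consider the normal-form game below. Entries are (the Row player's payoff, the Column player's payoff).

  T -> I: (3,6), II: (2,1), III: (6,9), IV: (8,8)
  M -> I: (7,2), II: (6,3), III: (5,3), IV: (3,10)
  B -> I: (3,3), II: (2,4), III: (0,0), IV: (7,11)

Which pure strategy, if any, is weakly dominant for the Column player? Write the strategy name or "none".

I fails to dominate II at M (2<3).
II fails to dominate I at T (1<6).
III fails to dominate I at B (0<3).
IV fails to dominate III at T (8<9).
No single strategy dominates all the others.

none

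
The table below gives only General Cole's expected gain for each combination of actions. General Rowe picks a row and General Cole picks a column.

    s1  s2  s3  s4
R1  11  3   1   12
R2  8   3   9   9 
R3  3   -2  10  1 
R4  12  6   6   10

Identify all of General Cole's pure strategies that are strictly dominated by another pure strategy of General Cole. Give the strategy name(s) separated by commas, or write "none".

s2

s1: no other strategy beats it everywhere (s2 at R1 (11>3); s3 at R1 (11>1); s4 at R3 (3>1)).
s1 strictly dominates s2 — R1: 11>3, R2: 8>3, R3: 3>-2, R4: 12>6.
s3: no other strategy beats it everywhere (s1 at R2 (9>8); s2 at R2 (9>3); s4 at R2 (9=9)).
s4 is not dominated — it holds its own against s1 at R1 (12>11); s2 at R1 (12>3); s3 at R1 (12>1).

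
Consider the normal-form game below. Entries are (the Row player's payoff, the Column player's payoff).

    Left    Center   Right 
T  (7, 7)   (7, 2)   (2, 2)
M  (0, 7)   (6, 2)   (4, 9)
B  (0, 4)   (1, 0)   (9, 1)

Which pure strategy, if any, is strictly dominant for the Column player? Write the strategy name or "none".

none

Left fails to dominate Right at M (7<9).
Center fails to dominate Left at T (2<7).
Right fails to dominate Left at T (2<7).
No single strategy dominates all the others.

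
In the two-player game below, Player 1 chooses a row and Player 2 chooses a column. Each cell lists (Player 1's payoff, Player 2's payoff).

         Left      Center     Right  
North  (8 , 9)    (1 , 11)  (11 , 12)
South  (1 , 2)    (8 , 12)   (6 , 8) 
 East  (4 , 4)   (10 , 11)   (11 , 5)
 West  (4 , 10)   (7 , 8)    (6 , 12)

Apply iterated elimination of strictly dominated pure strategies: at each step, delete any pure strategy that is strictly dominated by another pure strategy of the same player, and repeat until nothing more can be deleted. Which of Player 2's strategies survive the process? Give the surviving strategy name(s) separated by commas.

Row South is eliminated: East beats it against every remaining column (Left: 4>1, Center: 10>8, Right: 11>6).
Column Left is eliminated: Right beats it against every remaining row (North: 12>9, East: 5>4, West: 12>10).
For Player 1, East strictly dominates West on the remaining columns (Center: 10>7, Right: 11>6); eliminate West.
Among the remaining strategies, none is strictly dominated by another pure strategy of the same player, so the elimination stops.
Surviving strategies — Player 1: {North, East}; Player 2: {Center, Right}.

Center, Right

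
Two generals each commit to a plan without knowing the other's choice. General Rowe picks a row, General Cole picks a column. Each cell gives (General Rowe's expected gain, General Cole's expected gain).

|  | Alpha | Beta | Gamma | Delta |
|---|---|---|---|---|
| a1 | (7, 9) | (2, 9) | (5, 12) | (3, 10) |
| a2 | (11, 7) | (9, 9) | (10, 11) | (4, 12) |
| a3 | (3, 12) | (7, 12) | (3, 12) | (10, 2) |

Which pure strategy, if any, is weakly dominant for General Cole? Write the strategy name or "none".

none

Alpha fails to dominate Beta at a2 (7<9).
Beta fails to dominate Gamma at a1 (9<12).
Gamma fails to dominate Delta at a2 (11<12).
Delta fails to dominate Alpha at a3 (2<12).
No single strategy dominates all the others.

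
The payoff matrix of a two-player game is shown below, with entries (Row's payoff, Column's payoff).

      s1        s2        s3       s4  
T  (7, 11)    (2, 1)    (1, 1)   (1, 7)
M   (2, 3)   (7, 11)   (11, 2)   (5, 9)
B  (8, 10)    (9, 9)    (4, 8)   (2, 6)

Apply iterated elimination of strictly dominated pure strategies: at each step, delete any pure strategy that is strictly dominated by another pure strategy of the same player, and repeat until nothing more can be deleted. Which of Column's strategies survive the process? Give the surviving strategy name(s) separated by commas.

For Row, B strictly dominates T on the remaining columns (s1: 8>7, s2: 9>2, s3: 4>1, s4: 2>1); eliminate T.
For Column, s1 strictly dominates s3 on the remaining rows (M: 3>2, B: 10>8); eliminate s3.
For Column, s2 strictly dominates s4 on the remaining rows (M: 11>9, B: 9>6); eliminate s4.
Row M is eliminated: B beats it against every remaining column (s1: 8>2, s2: 9>7).
Column s2 is eliminated: s1 beats it against every remaining row (B: 10>9).
Among the remaining strategies, none is strictly dominated by another pure strategy of the same player, so the elimination stops.
Surviving strategies — Row: {B}; Column: {s1}.

s1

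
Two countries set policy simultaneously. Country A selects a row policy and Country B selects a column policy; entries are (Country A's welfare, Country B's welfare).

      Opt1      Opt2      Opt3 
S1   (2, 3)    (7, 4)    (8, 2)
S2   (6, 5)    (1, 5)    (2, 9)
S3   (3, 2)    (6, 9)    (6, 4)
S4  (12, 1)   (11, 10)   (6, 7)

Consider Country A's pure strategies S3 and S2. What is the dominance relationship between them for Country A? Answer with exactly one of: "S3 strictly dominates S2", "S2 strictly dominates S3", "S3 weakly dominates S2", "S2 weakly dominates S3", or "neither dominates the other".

Compare S3 to S2 across each opponent action: Opt1: 3<6, Opt2: 6>1, Opt3: 6>2.
S3 does better at Opt2, Opt3 but worse at Opt1; neither strategy dominates the other.

neither dominates the other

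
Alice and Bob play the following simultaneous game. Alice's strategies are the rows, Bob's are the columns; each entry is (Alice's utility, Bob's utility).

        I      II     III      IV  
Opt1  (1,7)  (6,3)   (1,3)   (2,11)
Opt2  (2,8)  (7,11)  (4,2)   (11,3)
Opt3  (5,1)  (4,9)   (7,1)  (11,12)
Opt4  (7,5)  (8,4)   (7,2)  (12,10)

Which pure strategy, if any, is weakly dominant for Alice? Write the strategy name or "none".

Opt4

Opt4 vs Opt1: I: 7>1, II: 8>6, III: 7>1, IV: 12>2.
Opt4 vs Opt2: I: 7>2, II: 8>7, III: 7>4, IV: 12>11.
Opt4 vs Opt3: I: 7>5, II: 8>4, III: 7=7, IV: 12>11.
Opt4 is at least as good as every other strategy against every opponent action, so it is weakly dominant.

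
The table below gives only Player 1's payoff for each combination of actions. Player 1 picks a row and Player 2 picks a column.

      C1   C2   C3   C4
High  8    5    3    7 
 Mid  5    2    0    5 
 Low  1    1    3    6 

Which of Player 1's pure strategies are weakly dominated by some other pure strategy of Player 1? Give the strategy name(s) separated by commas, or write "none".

Mid, Low

High: no other strategy beats it everywhere (Mid at C1 (8>5); Low at C1 (8>1)).
Mid: dominated, since High does at least as well everywhere (C1: 8>5, C2: 5>2, C3: 3>0, C4: 7>5).
High weakly dominates Low — C1: 8>1, C2: 5>1, C3: 3=3, C4: 7>6.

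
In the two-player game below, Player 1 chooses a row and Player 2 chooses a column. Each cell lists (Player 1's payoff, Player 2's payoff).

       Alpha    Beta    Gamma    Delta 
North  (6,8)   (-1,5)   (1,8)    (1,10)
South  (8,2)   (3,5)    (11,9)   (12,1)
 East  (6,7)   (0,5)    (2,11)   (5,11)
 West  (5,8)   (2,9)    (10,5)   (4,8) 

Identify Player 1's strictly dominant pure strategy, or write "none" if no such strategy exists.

South vs North: Alpha: 8>6, Beta: 3>-1, Gamma: 11>1, Delta: 12>1.
South vs East: Alpha: 8>6, Beta: 3>0, Gamma: 11>2, Delta: 12>5.
South vs West: Alpha: 8>5, Beta: 3>2, Gamma: 11>10, Delta: 12>4.
South strictly beats every other strategy against every opponent action, so it is strictly dominant.

South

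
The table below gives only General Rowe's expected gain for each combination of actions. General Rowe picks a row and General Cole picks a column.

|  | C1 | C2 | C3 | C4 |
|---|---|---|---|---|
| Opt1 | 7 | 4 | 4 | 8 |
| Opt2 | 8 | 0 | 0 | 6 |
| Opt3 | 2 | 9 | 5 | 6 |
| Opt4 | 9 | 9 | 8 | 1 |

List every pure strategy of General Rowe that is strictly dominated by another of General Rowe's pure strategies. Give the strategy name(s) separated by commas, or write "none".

none

Opt1: no other strategy beats it everywhere (Opt2 at C2 (4>0); Opt3 at C1 (7>2); Opt4 at C4 (8>1)).
Opt2 is not dominated — it holds its own against Opt1 at C1 (8>7); Opt3 at C1 (8>2); Opt4 at C4 (6>1).
Nothing dominates Opt3: Opt1 at C2 (9>4); Opt2 at C2 (9>0); Opt4 at C2 (9=9).
Opt4: no other strategy beats it everywhere (Opt1 at C1 (9>7); Opt2 at C1 (9>8); Opt3 at C1 (9>2)).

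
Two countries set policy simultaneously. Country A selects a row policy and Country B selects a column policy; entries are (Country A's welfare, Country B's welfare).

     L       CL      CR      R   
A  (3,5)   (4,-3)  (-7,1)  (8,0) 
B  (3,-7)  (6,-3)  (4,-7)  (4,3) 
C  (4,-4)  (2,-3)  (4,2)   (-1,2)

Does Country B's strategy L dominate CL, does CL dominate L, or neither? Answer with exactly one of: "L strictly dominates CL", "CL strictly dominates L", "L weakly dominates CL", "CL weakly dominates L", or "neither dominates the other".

Compare L to CL across each opponent action: A: 5>-3, B: -7<-3, C: -4<-3.
L does better at A but worse at B, C; neither strategy dominates the other.

neither dominates the other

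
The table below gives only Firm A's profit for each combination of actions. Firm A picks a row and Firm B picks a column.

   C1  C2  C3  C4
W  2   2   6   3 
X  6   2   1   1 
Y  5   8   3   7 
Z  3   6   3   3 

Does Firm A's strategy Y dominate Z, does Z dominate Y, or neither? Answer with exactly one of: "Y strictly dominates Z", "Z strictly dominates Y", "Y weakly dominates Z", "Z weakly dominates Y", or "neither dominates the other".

Y's payoffs vs Z's, by Firm B's action — C1: 5>3, C2: 8>6, C3: 3=3, C4: 7>3.
Y is at least as good everywhere and strictly better somewhere (tied only at C3), so Y weakly but not strictly dominates Z.

Y weakly dominates Z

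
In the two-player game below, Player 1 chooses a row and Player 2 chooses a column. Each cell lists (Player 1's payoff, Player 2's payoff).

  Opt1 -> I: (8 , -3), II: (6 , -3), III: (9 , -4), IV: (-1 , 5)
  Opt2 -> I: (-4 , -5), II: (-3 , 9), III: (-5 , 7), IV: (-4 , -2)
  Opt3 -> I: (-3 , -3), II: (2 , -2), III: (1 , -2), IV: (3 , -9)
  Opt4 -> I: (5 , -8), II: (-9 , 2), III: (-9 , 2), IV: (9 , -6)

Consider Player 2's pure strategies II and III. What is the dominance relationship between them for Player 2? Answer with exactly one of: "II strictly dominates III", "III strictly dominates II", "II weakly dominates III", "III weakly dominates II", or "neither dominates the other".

II weakly dominates III

II's payoffs vs III's, by Player 1's action — Opt1: -3>-4, Opt2: 9>7, Opt3: -2=-2, Opt4: 2=2.
II is at least as good everywhere and strictly better somewhere (tied only at Opt3, Opt4), so II weakly but not strictly dominates III.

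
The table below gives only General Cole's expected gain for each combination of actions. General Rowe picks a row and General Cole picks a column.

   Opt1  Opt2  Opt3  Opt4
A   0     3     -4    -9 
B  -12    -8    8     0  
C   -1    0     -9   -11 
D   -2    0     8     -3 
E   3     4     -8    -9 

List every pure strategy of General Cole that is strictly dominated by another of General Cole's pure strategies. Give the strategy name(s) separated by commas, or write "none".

Opt2 strictly dominates Opt1 — A: 3>0, B: -8>-12, C: 0>-1, D: 0>-2, E: 4>3.
Opt2 is not dominated — it holds its own against Opt1 at A (3>0); Opt3 at A (3>-4); Opt4 at A (3>-9).
Opt3 is not dominated — it holds its own against Opt1 at B (8>-12); Opt2 at B (8>-8); Opt4 at A (-4>-9).
Opt4 is strictly dominated by Opt3 (A: -4>-9, B: 8>0, C: -9>-11, D: 8>-3, E: -8>-9).

Opt1, Opt4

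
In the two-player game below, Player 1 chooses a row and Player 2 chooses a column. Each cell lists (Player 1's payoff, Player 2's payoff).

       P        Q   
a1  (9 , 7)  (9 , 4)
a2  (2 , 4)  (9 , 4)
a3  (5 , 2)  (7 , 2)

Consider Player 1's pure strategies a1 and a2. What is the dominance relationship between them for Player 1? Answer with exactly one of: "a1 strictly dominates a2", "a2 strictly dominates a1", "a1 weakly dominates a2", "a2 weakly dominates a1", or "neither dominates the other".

a1 weakly dominates a2

Compare a1 to a2 across each choice by Player 2: P: 9>2, Q: 9=9.
a1 is at least as good everywhere and strictly better somewhere (tied only at Q), so a1 weakly but not strictly dominates a2.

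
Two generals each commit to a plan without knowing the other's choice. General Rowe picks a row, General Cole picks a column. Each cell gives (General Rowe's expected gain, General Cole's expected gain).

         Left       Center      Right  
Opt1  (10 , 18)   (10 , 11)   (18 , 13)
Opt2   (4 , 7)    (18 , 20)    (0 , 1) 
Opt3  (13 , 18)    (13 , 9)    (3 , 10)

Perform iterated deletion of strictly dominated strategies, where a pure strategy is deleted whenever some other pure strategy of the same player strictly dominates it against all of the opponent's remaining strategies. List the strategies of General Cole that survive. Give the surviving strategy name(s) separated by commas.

For General Cole, Left strictly dominates Right on the remaining rows (Opt1: 18>13, Opt2: 7>1, Opt3: 18>10); eliminate Right.
Row Opt1 is eliminated: Opt3 beats it against every remaining column (Left: 13>10, Center: 13>10).
Among the remaining strategies, none is strictly dominated by another pure strategy of the same player, so the elimination stops.
Surviving strategies — General Rowe: {Opt2, Opt3}; General Cole: {Left, Center}.

Left, Center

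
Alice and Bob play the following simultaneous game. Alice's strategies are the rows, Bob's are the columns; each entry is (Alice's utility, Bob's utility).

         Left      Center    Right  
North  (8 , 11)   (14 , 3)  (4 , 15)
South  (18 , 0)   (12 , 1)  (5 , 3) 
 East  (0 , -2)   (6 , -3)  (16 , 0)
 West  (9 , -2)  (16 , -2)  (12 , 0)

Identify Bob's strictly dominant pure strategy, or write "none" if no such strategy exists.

Right vs Left: North: 15>11, South: 3>0, East: 0>-2, West: 0>-2.
Right vs Center: North: 15>3, South: 3>1, East: 0>-3, West: 0>-2.
Right strictly beats every other strategy against every opponent action, so it is strictly dominant.

Right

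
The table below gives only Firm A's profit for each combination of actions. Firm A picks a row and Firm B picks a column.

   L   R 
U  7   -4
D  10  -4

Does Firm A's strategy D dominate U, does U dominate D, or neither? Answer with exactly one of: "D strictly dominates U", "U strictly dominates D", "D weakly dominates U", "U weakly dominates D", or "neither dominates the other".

D weakly dominates U

Compare D to U across every action of Firm B: L: 10>7, R: -4=-4.
D is at least as good everywhere and strictly better somewhere (tied only at R), so D weakly but not strictly dominates U.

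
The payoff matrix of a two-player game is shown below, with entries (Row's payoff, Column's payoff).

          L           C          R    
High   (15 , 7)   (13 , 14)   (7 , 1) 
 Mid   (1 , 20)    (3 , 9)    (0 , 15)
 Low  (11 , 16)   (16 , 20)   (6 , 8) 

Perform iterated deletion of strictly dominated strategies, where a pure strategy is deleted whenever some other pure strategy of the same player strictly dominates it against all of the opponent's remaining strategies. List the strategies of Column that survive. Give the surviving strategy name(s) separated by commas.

Row's strategy Mid is strictly dominated by High (L: 15>1, C: 13>3, R: 7>0) and is removed.
For Column, C strictly dominates L on the remaining rows (High: 14>7, Low: 20>16); eliminate L.
For Column, C strictly dominates R on the remaining rows (High: 14>1, Low: 20>8); eliminate R.
For Row, Low strictly dominates High on the remaining columns (C: 16>13); eliminate High.
Among the remaining strategies, none is strictly dominated by another pure strategy of the same player, so the elimination stops.
Surviving strategies — Row: {Low}; Column: {C}.

C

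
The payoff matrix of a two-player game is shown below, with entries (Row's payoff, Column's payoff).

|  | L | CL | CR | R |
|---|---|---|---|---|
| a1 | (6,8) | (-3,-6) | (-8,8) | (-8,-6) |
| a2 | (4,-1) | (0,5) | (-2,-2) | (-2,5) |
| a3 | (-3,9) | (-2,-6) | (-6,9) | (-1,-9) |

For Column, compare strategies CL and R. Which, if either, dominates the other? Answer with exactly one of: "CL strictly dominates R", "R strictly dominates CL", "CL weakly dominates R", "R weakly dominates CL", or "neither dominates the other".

CL weakly dominates R

CL's payoffs vs R's, by Row's action — a1: -6=-6, a2: 5=5, a3: -6>-9.
CL is at least as good everywhere and strictly better somewhere (tied only at a1, a2), so CL weakly but not strictly dominates R.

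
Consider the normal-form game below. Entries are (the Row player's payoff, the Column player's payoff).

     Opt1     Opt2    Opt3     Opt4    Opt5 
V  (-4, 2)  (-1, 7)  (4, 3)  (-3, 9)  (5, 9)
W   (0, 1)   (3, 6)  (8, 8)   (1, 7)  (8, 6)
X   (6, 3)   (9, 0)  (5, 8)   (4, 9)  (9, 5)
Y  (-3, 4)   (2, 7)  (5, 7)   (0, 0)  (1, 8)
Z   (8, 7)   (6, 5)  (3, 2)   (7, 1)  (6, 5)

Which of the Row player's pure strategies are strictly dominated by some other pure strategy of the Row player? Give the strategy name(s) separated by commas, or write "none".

V, Y

W strictly dominates V — Opt1: 0>-4, Opt2: 3>-1, Opt3: 8>4, Opt4: 1>-3, Opt5: 8>5.
W: no other strategy beats it everywhere (V at Opt1 (0>-4); X at Opt3 (8>5); Y at Opt1 (0>-3); Z at Opt3 (8>3)).
X: no other strategy beats it everywhere (V at Opt1 (6>-4); W at Opt1 (6>0); Y at Opt1 (6>-3); Z at Opt2 (9>6)).
W strictly dominates Y — Opt1: 0>-3, Opt2: 3>2, Opt3: 8>5, Opt4: 1>0, Opt5: 8>1.
Z: no other strategy beats it everywhere (V at Opt1 (8>-4); W at Opt1 (8>0); X at Opt1 (8>6); Y at Opt1 (8>-3)).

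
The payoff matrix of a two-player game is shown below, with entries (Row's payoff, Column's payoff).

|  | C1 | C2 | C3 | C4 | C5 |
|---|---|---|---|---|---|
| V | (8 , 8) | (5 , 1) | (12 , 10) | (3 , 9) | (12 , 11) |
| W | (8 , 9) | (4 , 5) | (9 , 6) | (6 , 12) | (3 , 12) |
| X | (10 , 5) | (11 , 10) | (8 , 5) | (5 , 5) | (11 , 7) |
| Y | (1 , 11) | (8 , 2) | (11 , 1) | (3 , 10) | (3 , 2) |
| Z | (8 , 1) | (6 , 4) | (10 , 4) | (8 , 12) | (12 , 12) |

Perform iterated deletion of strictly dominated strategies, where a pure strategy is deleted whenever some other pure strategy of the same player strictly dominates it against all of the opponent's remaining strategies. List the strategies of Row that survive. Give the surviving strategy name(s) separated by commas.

Column's strategy C3 is strictly dominated by C5 (V: 11>10, W: 12>6, X: 7>5, Y: 2>1, Z: 12>4) and is removed.
For Row, X strictly dominates Y on the remaining columns (C1: 10>1, C2: 11>8, C4: 5>3, C5: 11>3); eliminate Y.
Column's strategy C1 is strictly dominated by C5 (V: 11>8, W: 12>9, X: 7>5, Z: 12>1) and is removed.
Row W is eliminated: Z beats it against every remaining column (C2: 6>4, C4: 8>6, C5: 12>3).
Among the remaining strategies, none is strictly dominated by another pure strategy of the same player, so the elimination stops.
Surviving strategies — Row: {V, X, Z}; Column: {C2, C4, C5}.

V, X, Z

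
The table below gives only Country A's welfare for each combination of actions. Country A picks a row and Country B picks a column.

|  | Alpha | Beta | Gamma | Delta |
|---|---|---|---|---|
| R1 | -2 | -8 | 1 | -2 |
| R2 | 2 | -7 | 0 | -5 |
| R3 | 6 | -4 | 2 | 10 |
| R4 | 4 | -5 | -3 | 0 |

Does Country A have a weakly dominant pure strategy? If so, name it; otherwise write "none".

R3

R3 vs R1: Alpha: 6>-2, Beta: -4>-8, Gamma: 2>1, Delta: 10>-2.
R3 vs R2: Alpha: 6>2, Beta: -4>-7, Gamma: 2>0, Delta: 10>-5.
R3 vs R4: Alpha: 6>4, Beta: -4>-5, Gamma: 2>-3, Delta: 10>0.
R3 is at least as good as every other strategy against every opponent action, so it is weakly dominant.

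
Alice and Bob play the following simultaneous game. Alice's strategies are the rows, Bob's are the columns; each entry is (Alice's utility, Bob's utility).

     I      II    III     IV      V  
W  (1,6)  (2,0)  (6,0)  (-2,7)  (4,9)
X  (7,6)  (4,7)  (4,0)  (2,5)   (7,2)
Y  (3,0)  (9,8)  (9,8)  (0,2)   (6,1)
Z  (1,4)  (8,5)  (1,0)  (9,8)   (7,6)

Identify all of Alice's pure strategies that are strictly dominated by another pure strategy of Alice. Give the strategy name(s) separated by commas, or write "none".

W: dominated, since Y does at least as well everywhere (I: 3>1, II: 9>2, III: 9>6, IV: 0>-2, V: 6>4).
X: no other strategy beats it everywhere (W at I (7>1); Y at I (7>3); Z at I (7>1)).
Y is not dominated — it holds its own against W at I (3>1); X at II (9>4); Z at I (3>1).
Z is not dominated — it holds its own against W at I (1=1); X at II (8>4); Y at IV (9>0).

W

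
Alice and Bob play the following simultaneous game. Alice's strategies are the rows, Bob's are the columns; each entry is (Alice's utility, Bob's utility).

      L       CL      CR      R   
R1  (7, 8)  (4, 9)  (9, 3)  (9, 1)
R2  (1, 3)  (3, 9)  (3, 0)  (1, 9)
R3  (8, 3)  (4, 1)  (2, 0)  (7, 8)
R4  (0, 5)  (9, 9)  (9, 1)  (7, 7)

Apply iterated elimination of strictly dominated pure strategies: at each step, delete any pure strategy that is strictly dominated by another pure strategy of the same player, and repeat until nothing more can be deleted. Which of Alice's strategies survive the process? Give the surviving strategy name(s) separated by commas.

R1, R3, R4

Row R2 is eliminated: R1 beats it against every remaining column (L: 7>1, CL: 4>3, CR: 9>3, R: 9>1).
Bob's strategy CR is strictly dominated by L (R1: 8>3, R3: 3>0, R4: 5>1) and is removed.
Among the remaining strategies, none is strictly dominated by another pure strategy of the same player, so the elimination stops.
Surviving strategies — Alice: {R1, R3, R4}; Bob: {L, CL, R}.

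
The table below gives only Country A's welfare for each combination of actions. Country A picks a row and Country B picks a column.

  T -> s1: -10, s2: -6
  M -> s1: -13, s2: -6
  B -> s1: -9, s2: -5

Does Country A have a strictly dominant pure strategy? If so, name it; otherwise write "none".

B

B vs T: s1: -9>-10, s2: -5>-6.
B vs M: s1: -9>-13, s2: -5>-6.
B strictly beats every other strategy against every opponent action, so it is strictly dominant.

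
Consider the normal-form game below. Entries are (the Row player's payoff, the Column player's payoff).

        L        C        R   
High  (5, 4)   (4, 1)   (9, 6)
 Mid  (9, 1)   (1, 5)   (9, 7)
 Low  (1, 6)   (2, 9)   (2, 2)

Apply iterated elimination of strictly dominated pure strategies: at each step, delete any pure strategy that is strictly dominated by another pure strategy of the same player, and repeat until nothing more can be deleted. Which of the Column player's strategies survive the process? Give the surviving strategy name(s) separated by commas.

R

Row Low is eliminated: High beats it against every remaining column (L: 5>1, C: 4>2, R: 9>2).
The Column player's strategy L is strictly dominated by R (High: 6>4, Mid: 7>1) and is removed.
Column C is eliminated: R beats it against every remaining row (High: 6>1, Mid: 7>5).
Among the remaining strategies, none is strictly dominated by another pure strategy of the same player, so the elimination stops.
Surviving strategies — the Row player: {High, Mid}; the Column player: {R}.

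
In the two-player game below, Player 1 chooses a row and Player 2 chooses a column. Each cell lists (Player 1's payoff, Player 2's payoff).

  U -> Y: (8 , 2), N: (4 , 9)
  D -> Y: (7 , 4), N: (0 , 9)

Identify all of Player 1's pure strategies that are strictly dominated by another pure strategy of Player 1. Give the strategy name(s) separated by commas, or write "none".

D

Nothing dominates U: D at Y (8>7).
D is strictly dominated by U (Y: 8>7, N: 4>0).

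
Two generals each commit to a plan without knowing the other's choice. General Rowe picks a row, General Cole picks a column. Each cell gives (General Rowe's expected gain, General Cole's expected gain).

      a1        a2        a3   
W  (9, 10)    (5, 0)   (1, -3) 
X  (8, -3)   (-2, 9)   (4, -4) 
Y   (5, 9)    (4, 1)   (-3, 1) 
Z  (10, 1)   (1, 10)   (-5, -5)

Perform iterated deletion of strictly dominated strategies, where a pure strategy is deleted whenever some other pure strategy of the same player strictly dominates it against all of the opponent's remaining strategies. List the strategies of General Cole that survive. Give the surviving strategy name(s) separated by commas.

General Rowe's strategy Y is strictly dominated by W (a1: 9>5, a2: 5>4, a3: 1>-3) and is removed.
Column a3 is eliminated: a1 beats it against every remaining row (W: 10>-3, X: -3>-4, Z: 1>-5).
Row X is eliminated: W beats it against every remaining column (a1: 9>8, a2: 5>-2).
Among the remaining strategies, none is strictly dominated by another pure strategy of the same player, so the elimination stops.
Surviving strategies — General Rowe: {W, Z}; General Cole: {a1, a2}.

a1, a2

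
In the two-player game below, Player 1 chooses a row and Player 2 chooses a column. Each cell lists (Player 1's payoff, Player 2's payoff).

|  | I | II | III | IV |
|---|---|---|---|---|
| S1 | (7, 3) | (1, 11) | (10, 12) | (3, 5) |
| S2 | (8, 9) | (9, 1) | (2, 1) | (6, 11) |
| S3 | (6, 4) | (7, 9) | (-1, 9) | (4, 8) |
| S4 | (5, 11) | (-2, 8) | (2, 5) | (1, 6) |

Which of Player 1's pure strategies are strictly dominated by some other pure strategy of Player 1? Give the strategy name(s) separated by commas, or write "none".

S3, S4

S1 is not dominated — it holds its own against S2 at III (10>2); S3 at I (7>6); S4 at I (7>5).
S2: no other strategy beats it everywhere (S1 at I (8>7); S3 at I (8>6); S4 at I (8>5)).
S3: dominated, since S2 does at least as well everywhere (I: 8>6, II: 9>7, III: 2>-1, IV: 6>4).
S4: dominated, since S1 does at least as well everywhere (I: 7>5, II: 1>-2, III: 10>2, IV: 3>1).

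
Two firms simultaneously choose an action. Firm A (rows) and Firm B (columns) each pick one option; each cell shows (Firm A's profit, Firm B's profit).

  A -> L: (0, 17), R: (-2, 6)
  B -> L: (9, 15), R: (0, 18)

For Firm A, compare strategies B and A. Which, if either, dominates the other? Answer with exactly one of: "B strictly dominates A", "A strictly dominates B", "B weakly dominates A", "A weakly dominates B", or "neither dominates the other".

B strictly dominates A

Compare B to A across each opponent action: L: 9>0, R: 0>-2.
Every comparison favours B, so B strictly dominates A.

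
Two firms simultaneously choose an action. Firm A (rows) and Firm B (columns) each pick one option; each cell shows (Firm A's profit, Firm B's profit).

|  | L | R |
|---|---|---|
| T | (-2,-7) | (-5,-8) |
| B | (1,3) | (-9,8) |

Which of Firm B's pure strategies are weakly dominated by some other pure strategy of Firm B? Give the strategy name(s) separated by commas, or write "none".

L is not dominated — it holds its own against R at T (-7>-8).
Nothing dominates R: L at B (8>3).

none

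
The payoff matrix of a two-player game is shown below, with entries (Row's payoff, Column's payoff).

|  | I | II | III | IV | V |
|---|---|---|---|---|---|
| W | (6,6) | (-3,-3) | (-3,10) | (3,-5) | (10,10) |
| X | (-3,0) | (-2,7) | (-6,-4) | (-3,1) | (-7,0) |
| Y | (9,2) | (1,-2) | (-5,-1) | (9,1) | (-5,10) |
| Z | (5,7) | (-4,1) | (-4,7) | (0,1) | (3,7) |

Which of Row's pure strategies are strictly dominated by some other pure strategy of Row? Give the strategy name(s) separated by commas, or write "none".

X, Z

W is not dominated — it holds its own against X at I (6>-3); Y at III (-3>-5); Z at I (6>5).
X is strictly dominated by Y (I: 9>-3, II: 1>-2, III: -5>-6, IV: 9>-3, V: -5>-7).
Y is not dominated — it holds its own against W at I (9>6); X at I (9>-3); Z at I (9>5).
Z: dominated, since W does at least as well everywhere (I: 6>5, II: -3>-4, III: -3>-4, IV: 3>0, V: 10>3).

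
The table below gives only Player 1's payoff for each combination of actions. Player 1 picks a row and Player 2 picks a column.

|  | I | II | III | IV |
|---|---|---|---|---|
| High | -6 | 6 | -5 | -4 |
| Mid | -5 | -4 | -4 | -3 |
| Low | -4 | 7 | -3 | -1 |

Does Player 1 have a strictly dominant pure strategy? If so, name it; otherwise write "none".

Low

Low vs High: I: -4>-6, II: 7>6, III: -3>-5, IV: -1>-4.
Low vs Mid: I: -4>-5, II: 7>-4, III: -3>-4, IV: -1>-3.
Low strictly beats every other strategy against every opponent action, so it is strictly dominant.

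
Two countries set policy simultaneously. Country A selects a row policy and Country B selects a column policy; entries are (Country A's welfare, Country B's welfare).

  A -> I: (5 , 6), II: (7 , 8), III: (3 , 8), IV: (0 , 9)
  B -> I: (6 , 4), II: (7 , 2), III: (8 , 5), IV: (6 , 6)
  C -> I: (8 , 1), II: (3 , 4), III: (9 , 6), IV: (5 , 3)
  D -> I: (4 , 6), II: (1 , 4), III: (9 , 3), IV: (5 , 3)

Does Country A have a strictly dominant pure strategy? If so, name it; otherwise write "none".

A fails to dominate B at I (5<6).
B fails to dominate A at II (7=7).
C fails to dominate A at II (3<7).
D fails to dominate A at I (4<5).
No single strategy dominates all the others.

none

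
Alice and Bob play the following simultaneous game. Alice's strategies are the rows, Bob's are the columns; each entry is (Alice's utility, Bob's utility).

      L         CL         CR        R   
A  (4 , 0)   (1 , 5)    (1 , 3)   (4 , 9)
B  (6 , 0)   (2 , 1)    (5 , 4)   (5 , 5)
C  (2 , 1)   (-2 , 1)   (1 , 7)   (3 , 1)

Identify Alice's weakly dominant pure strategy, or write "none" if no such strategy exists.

B

B vs A: L: 6>4, CL: 2>1, CR: 5>1, R: 5>4.
B vs C: L: 6>2, CL: 2>-2, CR: 5>1, R: 5>3.
B is at least as good as every other strategy against every opponent action, so it is weakly dominant.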